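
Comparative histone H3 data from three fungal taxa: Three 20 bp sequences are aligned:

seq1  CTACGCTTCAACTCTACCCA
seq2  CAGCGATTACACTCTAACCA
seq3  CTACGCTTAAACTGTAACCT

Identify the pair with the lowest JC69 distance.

seq1 and seq3

seq1–seq2: 6/20 differ, p = 0.300, d = 0.383.
seq1–seq3: 4/20 differ, p = 0.200, d = 0.233.
seq2–seq3: 6/20 differ, p = 0.300, d = 0.383.
The smallest distance is between seq1 and seq3.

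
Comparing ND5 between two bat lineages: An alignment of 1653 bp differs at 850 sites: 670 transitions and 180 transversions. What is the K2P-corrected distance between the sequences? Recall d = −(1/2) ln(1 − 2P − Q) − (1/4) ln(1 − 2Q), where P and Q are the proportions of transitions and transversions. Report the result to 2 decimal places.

P = 670/1653 ≈ 0.405324 and Q = 180/1653 ≈ 0.108893.
Under the Kimura two-parameter model, d = −½ ln(1 − 2P − Q) − ¼ ln(1 − 2Q).
1 − 2P − Q = 0.080459, giving −½ ln(0.080459) = 1.260004.
1 − 2Q = 0.782214, giving −¼ ln(0.782214) = 0.061407.
d = 1.260004 + 0.061407 = 1.321411.

1.32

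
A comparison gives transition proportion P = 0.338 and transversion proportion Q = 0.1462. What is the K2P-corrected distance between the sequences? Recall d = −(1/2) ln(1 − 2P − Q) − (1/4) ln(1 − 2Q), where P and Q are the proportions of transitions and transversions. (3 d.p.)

Under the Kimura two-parameter model, d = −½ ln(1 − 2P − Q) − ¼ ln(1 − 2Q).
1 − 2P − Q = 0.1778, giving −½ ln(0.1778) = 0.863548.
1 − 2Q = 0.7076, giving −¼ ln(0.7076) = 0.086469.
d = 0.863548 + 0.086469 = 0.950017.

0.950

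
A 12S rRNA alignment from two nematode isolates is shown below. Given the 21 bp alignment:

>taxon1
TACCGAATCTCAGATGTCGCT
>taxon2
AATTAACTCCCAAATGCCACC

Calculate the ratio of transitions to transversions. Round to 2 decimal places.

4.00

Transitions are A↔G and C↔T; transversions are all other mismatches.
Transitions: 8. Transversions: 2.
R = 8/2 = 4.00.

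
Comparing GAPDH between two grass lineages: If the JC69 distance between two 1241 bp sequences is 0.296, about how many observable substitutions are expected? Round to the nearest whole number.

Invert JC69: p = (3/4)(1 − e^(−4d/3)) = 0.75 × (1 − e^(-0.394667)) = 0.75 × (1 − 0.673904) = 0.244572.
Expected differing sites = pL ≈ 0.244572 × 1241 = 303.513852 ≈ 304.

304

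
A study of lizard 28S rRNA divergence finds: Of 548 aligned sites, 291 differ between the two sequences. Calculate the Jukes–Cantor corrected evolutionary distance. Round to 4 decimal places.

p = 291/548 ≈ 0.531022.
d = −(3/4) ln(1 − 4p/3) = −0.75 ln(1 − 0.708029) = −0.75 ln(0.291971)
  = −0.75 × (-1.231101) = 0.923326 substitutions/site.

0.9233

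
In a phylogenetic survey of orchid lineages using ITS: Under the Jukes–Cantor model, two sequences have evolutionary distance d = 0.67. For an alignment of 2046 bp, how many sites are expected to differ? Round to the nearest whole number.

Invert JC69: p = (3/4)(1 − e^(−4d/3)) = 0.75 × (1 − e^(-0.893333)) = 0.75 × (1 − 0.409289) = 0.443033.
Expected differing sites = pL ≈ 0.443033 × 2046 = 906.445518 ≈ 906.

906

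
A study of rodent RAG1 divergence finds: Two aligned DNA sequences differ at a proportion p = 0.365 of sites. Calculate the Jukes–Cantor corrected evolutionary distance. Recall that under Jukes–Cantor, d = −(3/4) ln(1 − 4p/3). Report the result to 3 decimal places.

0.500

d = −(3/4) ln(1 − 4p/3) = −0.75 ln(1 − 0.486667) = −0.75 ln(0.513333)
  = −0.75 × (-0.666831) = 0.500123 substitutions/site.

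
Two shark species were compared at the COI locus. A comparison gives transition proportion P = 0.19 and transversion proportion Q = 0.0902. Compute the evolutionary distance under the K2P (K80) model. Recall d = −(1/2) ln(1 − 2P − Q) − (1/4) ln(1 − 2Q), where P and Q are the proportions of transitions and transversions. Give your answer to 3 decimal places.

Under the Kimura two-parameter model, d = −½ ln(1 − 2P − Q) − ¼ ln(1 − 2Q).
1 − 2P − Q = 0.5298, giving −½ ln(0.5298) = 0.317628.
1 − 2Q = 0.8196, giving −¼ ln(0.8196) = 0.049735.
d = 0.317628 + 0.049735 = 0.367363.

0.367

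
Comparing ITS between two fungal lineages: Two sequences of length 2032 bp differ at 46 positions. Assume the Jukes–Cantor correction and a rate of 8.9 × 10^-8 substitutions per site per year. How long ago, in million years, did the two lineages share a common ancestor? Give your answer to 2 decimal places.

0.13

p = 46/2032 ≈ 0.022638.
d = −(3/4) ln(1 − 4p/3) = −0.75 ln(1 − 0.030184) = −0.75 ln(0.969816)
  = −0.75 × (-0.030649) = 0.022987 substitutions/site.
Under a molecular clock d = 2μt, so t = d/(2μ) = 0.022987 / (2 × 8.9 × 10^-8) = 0.13 million years.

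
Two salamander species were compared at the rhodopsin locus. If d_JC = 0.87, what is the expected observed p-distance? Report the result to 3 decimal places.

p = (3/4)(1 − e^(−4d/3)) = 0.75 × (1 − e^(-1.16)) = 0.75 × (1 − 0.313486) = 0.514886.

0.515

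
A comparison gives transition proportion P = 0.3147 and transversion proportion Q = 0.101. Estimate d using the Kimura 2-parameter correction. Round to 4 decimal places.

0.7118

Under the Kimura two-parameter model, d = −½ ln(1 − 2P − Q) − ¼ ln(1 − 2Q).
1 − 2P − Q = 0.2696, giving −½ ln(0.2696) = 0.655408.
1 − 2Q = 0.798, giving −¼ ln(0.798) = 0.056412.
d = 0.655408 + 0.056412 = 0.711820.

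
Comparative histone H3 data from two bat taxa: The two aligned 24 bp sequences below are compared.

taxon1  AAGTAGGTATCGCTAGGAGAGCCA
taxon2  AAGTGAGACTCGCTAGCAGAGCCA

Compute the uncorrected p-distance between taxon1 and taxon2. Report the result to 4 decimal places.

0.2083

The sequences differ at 5 of 24 positions (sites 5, 6, 8, 9, 17).
p = 5/24 = 0.208333… ≈ 0.2083 (to 4 d.p.).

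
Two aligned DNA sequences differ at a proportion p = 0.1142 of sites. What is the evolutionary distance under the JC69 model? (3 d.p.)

d = −(3/4) ln(1 − 4p/3) = −0.75 ln(1 − 0.152267) = −0.75 ln(0.847733)
  = −0.75 × (-0.165190) = 0.123893 substitutions/site.

0.124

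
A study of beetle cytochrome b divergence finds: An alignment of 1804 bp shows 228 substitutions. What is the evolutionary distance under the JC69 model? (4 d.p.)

p = 228/1804 ≈ 0.126386.
d = −(3/4) ln(1 − 4p/3) = −0.75 ln(1 − 0.168515) = −0.75 ln(0.831485)
  = −0.75 × (-0.184542) = 0.138407 substitutions/site.

0.1384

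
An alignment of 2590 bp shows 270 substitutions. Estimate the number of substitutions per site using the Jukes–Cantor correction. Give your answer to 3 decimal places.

p = 270/2590 ≈ 0.104247.
d = −(3/4) ln(1 − 4p/3) = −0.75 ln(1 − 0.138996) = −0.75 ln(0.861004)
  = −0.75 × (-0.149656) = 0.112242 substitutions/site.

0.112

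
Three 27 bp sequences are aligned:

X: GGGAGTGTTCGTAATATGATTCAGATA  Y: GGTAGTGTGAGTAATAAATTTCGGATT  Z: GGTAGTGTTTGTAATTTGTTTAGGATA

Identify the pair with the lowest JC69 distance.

X–Y: 8/27 differ, p = 0.296, d = 0.377.
X–Z: 6/27 differ, p = 0.222, d = 0.264.
Y–Z: 7/27 differ, p = 0.259, d = 0.318.
The smallest distance is between X and Z.

X and Z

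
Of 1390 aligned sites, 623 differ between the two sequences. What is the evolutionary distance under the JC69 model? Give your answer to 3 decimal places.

0.683

p = 623/1390 ≈ 0.448201.
d = −(3/4) ln(1 − 4p/3) = −0.75 ln(1 − 0.597601) = −0.75 ln(0.402399)
  = −0.75 × (-0.910311) = 0.682733 substitutions/site.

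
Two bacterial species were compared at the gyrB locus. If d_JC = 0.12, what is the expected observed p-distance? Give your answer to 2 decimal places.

0.11

p = (3/4)(1 − e^(−4d/3)) = 0.75 × (1 − e^(-0.16)) = 0.75 × (1 − 0.852144) = 0.110892.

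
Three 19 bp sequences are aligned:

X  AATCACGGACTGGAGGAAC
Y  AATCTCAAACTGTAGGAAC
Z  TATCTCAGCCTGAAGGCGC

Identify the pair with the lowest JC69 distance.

X–Y: 4/19 differ, p = 0.211, d = 0.247.
X–Z: 7/19 differ, p = 0.368, d = 0.507.
Y–Z: 6/19 differ, p = 0.316, d = 0.410.
The smallest distance is between X and Y.

X and Y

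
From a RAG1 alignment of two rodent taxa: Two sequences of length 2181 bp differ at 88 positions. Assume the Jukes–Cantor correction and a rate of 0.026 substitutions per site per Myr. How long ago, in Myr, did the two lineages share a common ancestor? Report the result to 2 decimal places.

p = 88/2181 ≈ 0.040348.
d = −(3/4) ln(1 − 4p/3) = −0.75 ln(1 − 0.053797) = −0.75 ln(0.946203)
  = −0.75 × (-0.055298) = 0.041474 substitutions/site.
Under a molecular clock d = 2μt, so t = d/(2μ) = 0.041474 / (2 × 0.026) = 0.80 Myr.

0.80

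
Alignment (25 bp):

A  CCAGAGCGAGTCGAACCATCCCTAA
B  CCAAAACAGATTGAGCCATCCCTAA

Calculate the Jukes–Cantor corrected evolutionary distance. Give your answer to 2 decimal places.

0.35

The sequences differ at 7 of 25 sites (4, 6, 8, 9, 10, 12, 15), so p = 7/25 = 0.28.
d = −(3/4) ln(1 − 4p/3) = −0.75 ln(1 − 0.373333) = −0.75 ln(0.626667)
  = −0.75 × (-0.467340) = 0.350505 substitutions/site.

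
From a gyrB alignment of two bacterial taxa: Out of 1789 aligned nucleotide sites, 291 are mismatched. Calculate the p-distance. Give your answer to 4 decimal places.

0.1627

p = 291/1789 = 0.162660… ≈ 0.1627 (to 4 d.p.).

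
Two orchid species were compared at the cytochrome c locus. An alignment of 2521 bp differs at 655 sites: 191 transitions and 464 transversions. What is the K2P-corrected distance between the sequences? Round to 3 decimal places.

P = 191/2521 ≈ 0.075764 and Q = 464/2521 ≈ 0.184054.
Under the Kimura two-parameter model, d = −½ ln(1 − 2P − Q) − ¼ ln(1 − 2Q).
1 − 2P − Q = 0.664418, giving −½ ln(0.664418) = 0.204422.
1 − 2Q = 0.631892, giving −¼ ln(0.631892) = 0.114759.
d = 0.204422 + 0.114759 = 0.319181.

0.319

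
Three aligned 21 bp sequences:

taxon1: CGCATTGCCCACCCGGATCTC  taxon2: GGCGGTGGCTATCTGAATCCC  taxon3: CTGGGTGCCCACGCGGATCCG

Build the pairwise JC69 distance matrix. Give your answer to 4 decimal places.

d(taxon1,taxon2) = 0.6355, d(taxon1,taxon3) = 0.4408, d(taxon2,taxon3) = 0.7557

taxon1–taxon2: 9/21 sites differ → p ≈ 0.428571, d = −0.75 ln(1 − 0.571428) = 0.635472 ≈ 0.6355.
taxon1–taxon3: 7/21 sites differ → p ≈ 0.333333, d = −0.75 ln(1 − 0.444444) = 0.440839 ≈ 0.4408.
taxon2–taxon3: 10/21 sites differ → p ≈ 0.47619, d = −0.75 ln(1 − 0.63492) = 0.755729 ≈ 0.7557.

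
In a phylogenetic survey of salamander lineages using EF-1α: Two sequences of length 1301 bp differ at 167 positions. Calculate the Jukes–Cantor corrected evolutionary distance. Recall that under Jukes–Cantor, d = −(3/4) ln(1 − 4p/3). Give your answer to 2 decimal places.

p = 167/1301 ≈ 0.128363.
d = −(3/4) ln(1 − 4p/3) = −0.75 ln(1 − 0.171151) = −0.75 ln(0.828849)
  = −0.75 × (-0.187717) = 0.140788 substitutions/site.

0.14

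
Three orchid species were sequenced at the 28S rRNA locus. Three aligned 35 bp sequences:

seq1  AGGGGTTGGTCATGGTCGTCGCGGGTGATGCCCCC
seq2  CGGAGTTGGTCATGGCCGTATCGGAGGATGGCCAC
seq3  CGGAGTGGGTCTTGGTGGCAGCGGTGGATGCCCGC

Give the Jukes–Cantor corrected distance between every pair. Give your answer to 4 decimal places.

seq1–seq2: 9/35 sites differ → p ≈ 0.257143, d = −0.75 ln(1 − 0.342857) = 0.314890 ≈ 0.3149.
seq1–seq3: 10/35 sites differ → p ≈ 0.285714, d = −0.75 ln(1 − 0.380952) = 0.359679 ≈ 0.3597.
seq2–seq3: 9/35 sites differ → p ≈ 0.257143, d = −0.75 ln(1 − 0.342857) = 0.314890 ≈ 0.3149.

d(seq1,seq2) = 0.3149, d(seq1,seq3) = 0.3597, d(seq2,seq3) = 0.3149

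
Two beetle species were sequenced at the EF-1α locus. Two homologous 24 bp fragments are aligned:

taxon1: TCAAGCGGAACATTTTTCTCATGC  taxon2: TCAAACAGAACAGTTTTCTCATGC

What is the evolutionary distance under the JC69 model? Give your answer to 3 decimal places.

0.137

The sequences differ at 3 of 24 sites (5, 7, 13), so p = 3/24 = 0.125.
d = −(3/4) ln(1 − 4p/3) = −0.75 ln(1 − 0.166667) = −0.75 ln(0.833333)
  = −0.75 × (-0.182322) = 0.136742 substitutions/site.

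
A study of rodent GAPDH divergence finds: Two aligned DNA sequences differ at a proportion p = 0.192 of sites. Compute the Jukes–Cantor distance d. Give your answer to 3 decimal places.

0.222

d = −(3/4) ln(1 − 4p/3) = −0.75 ln(1 − 0.256) = −0.75 ln(0.744)
  = −0.75 × (-0.295714) = 0.221786 substitutions/site.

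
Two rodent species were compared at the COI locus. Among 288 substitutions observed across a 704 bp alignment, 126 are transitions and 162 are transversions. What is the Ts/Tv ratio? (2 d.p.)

0.78

R = 126/162 = 0.777777… ≈ 0.78 (to 2 d.p.).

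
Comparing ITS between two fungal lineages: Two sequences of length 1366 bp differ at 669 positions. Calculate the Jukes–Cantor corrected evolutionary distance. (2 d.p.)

0.79

p = 669/1366 ≈ 0.489751.
d = −(3/4) ln(1 − 4p/3) = −0.75 ln(1 − 0.653001) = −0.75 ln(0.346999)
  = −0.75 × (-1.058433) = 0.793825 substitutions/site.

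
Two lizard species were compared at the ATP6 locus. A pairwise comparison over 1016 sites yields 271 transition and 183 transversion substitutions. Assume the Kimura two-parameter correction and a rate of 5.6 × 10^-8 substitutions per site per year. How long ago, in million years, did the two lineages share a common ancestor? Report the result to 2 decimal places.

P = 271/1016 ≈ 0.266732 and Q = 183/1016 ≈ 0.180118.
Under the Kimura two-parameter model, d = −½ ln(1 − 2P − Q) − ¼ ln(1 − 2Q).
1 − 2P − Q = 0.286418, giving −½ ln(0.286418) = 0.625151.
1 − 2Q = 0.639764, giving −¼ ln(0.639764) = 0.111664.
d = 0.625151 + 0.111664 = 0.736815.
Under a molecular clock d = 2μt, so t = d/(2μ) = 0.736815 / (2 × 5.6 × 10^-8) = 6.58 million years.

6.58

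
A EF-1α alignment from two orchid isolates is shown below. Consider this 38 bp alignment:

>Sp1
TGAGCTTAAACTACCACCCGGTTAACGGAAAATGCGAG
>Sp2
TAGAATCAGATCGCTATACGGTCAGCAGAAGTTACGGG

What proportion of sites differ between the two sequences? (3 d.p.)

The sequences differ at 19 of 38 positions.
p = 19/38 = 0.500.

0.500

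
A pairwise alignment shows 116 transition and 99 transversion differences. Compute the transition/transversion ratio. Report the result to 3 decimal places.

R = 116/99 = 1.171717… ≈ 1.172 (to 3 d.p.).

1.172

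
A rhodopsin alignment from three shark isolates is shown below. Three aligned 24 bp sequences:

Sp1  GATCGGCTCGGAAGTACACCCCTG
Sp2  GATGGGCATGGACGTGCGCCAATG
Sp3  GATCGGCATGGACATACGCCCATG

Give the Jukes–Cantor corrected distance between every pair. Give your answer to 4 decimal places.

Sp1–Sp2: 8/24 sites differ → p ≈ 0.333333, d = −0.75 ln(1 − 0.444444) = 0.440839 ≈ 0.4408.
Sp1–Sp3: 6/24 sites differ → p = 0.25, d = −0.75 ln(1 − 0.333333) = 0.304098 ≈ 0.3041.
Sp2–Sp3: 4/24 sites differ → p ≈ 0.166667, d = −0.75 ln(1 − 0.222223) = 0.188487 ≈ 0.1885.

d(Sp1,Sp2) = 0.4408, d(Sp1,Sp3) = 0.3041, d(Sp2,Sp3) = 0.1885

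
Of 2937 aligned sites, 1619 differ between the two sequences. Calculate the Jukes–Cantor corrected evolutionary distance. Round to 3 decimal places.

p = 1619/2937 ≈ 0.551243.
d = −(3/4) ln(1 − 4p/3) = −0.75 ln(1 − 0.734991) = −0.75 ln(0.265009)
  = −0.75 × (-1.327991) = 0.995993 substitutions/site.

0.996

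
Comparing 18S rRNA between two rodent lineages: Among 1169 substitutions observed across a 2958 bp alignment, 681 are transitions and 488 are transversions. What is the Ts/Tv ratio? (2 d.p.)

1.40

R = 681/488 = 1.395491… ≈ 1.40 (to 2 d.p.).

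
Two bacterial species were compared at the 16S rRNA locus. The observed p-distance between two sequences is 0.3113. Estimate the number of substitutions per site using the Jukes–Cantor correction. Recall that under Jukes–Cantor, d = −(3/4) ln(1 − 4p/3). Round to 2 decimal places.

d = −(3/4) ln(1 − 4p/3) = −0.75 ln(1 − 0.415067) = −0.75 ln(0.584933)
  = −0.75 × (-0.536258) = 0.402194 substitutions/site.

0.40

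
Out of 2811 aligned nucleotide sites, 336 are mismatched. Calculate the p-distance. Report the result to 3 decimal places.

p = 336/2811 = 0.119530… ≈ 0.120 (to 3 d.p.).

0.120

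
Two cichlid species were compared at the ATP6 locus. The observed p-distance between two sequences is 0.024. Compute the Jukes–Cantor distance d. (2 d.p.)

0.02

d = −(3/4) ln(1 − 4p/3) = −0.75 ln(1 − 0.032) = −0.75 ln(0.968)
  = −0.75 × (-0.032523) = 0.024392 substitutions/site.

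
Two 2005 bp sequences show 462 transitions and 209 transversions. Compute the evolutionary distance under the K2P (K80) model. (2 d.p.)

P = 462/2005 ≈ 0.230424 and Q = 209/2005 ≈ 0.104239.
Under the Kimura two-parameter model, d = −½ ln(1 − 2P − Q) − ¼ ln(1 − 2Q).
1 − 2P − Q = 0.434913, giving −½ ln(0.434913) = 0.416305.
1 − 2Q = 0.791522, giving −¼ ln(0.791522) = 0.058449.
d = 0.416305 + 0.058449 = 0.474754.

0.47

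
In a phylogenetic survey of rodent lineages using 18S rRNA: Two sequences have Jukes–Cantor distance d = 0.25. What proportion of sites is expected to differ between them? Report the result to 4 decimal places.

0.2126

p = (3/4)(1 − e^(−4d/3)) = 0.75 × (1 − e^(-0.333333)) = 0.75 × (1 − 0.716532) = 0.212601.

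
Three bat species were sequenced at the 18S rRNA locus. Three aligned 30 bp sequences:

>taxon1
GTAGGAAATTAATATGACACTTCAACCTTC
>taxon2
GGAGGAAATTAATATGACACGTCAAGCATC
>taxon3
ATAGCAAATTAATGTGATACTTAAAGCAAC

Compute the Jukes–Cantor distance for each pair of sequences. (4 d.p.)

taxon1–taxon2: 4/30 sites differ → p ≈ 0.133333, d = −0.75 ln(1 − 0.177777) = 0.146808 ≈ 0.1468.
taxon1–taxon3: 8/30 sites differ → p ≈ 0.266667, d = −0.75 ln(1 − 0.355556) = 0.329526 ≈ 0.3295.
taxon2–taxon3: 8/30 sites differ → p ≈ 0.266667, d = −0.75 ln(1 − 0.355556) = 0.329526 ≈ 0.3295.

d(taxon1,taxon2) = 0.1468, d(taxon1,taxon3) = 0.3295, d(taxon2,taxon3) = 0.3295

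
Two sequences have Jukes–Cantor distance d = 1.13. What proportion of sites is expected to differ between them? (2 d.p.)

p = (3/4)(1 − e^(−4d/3)) = 0.75 × (1 − e^(-1.506667)) = 0.75 × (1 − 0.221647) = 0.583765.

0.58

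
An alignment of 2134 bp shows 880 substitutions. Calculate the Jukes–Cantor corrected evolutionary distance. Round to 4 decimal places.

0.5986

p = 880/2134 ≈ 0.412371.
d = −(3/4) ln(1 − 4p/3) = −0.75 ln(1 − 0.549828) = −0.75 ln(0.450172)
  = −0.75 × (-0.798126) = 0.598595 substitutions/site.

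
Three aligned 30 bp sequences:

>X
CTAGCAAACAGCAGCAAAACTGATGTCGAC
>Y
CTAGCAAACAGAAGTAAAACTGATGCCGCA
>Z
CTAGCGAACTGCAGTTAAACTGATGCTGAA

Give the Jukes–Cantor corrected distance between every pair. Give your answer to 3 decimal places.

X–Y: 5/30 sites differ → p ≈ 0.166667, d = −0.75 ln(1 − 0.222223) = 0.188487 ≈ 0.188.
X–Z: 7/30 sites differ → p ≈ 0.233333, d = −0.75 ln(1 − 0.311111) = 0.279506 ≈ 0.280.
Y–Z: 6/30 sites differ → p = 0.2, d = −0.75 ln(1 − 0.266667) = 0.232617 ≈ 0.233.

d(X,Y) = 0.188, d(X,Z) = 0.280, d(Y,Z) = 0.233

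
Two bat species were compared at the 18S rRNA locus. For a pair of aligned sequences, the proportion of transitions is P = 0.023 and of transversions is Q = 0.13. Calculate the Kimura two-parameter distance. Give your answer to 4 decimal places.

Under the Kimura two-parameter model, d = −½ ln(1 − 2P − Q) − ¼ ln(1 − 2Q).
1 − 2P − Q = 0.824, giving −½ ln(0.824) = 0.096792.
1 − 2Q = 0.74, giving −¼ ln(0.74) = 0.075276.
d = 0.096792 + 0.075276 = 0.172068.

0.1721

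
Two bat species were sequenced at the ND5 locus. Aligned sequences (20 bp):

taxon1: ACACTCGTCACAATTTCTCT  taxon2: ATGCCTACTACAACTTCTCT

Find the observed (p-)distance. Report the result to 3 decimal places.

The sequences differ at 8 of 20 positions (sites 2, 3, 5, 6, 7, 8, 9, 14).
p = 8/20 = 0.400.

0.400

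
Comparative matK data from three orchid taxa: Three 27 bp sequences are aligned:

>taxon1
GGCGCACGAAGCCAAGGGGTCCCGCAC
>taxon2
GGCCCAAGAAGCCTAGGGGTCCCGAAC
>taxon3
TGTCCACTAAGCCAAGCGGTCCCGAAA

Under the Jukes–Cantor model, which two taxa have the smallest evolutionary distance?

taxon1–taxon2: 4/27 differ, p = 0.148, d = 0.165.
taxon1–taxon3: 7/27 differ, p = 0.259, d = 0.318.
taxon2–taxon3: 7/27 differ, p = 0.259, d = 0.318.
The smallest distance is between taxon1 and taxon2.

taxon1 and taxon2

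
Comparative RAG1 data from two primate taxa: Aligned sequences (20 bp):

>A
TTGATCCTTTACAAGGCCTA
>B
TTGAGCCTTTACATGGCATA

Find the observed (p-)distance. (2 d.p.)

The sequences differ at 3 of 20 positions (sites 5, 14, 18).
p = 3/20 = 0.15.

0.15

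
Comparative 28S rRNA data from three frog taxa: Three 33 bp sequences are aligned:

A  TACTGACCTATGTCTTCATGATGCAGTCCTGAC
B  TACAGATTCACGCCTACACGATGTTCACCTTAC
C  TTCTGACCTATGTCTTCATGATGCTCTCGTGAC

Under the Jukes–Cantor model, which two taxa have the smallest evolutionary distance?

A and C

A–B: 13/33 differ, p = 0.394, d = 0.559.
A–C: 4/33 differ, p = 0.121, d = 0.132.
B–C: 13/33 differ, p = 0.394, d = 0.559.
The smallest distance is between A and C.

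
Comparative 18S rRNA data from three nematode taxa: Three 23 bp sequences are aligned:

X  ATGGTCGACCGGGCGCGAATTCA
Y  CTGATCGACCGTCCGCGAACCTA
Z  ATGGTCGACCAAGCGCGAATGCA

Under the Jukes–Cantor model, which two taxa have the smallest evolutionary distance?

X and Z

X–Y: 7/23 differ, p = 0.304, d = 0.390.
X–Z: 3/23 differ, p = 0.130, d = 0.143.
Y–Z: 8/23 differ, p = 0.348, d = 0.467.
The smallest distance is between X and Z.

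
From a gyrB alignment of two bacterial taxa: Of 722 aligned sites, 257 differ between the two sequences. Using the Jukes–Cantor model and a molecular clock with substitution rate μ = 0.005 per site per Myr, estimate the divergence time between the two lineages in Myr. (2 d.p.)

p = 257/722 ≈ 0.355956.
d = −(3/4) ln(1 − 4p/3) = −0.75 ln(1 − 0.474608) = −0.75 ln(0.525392)
  = −0.75 × (-0.643611) = 0.482708 substitutions/site.
Under a molecular clock d = 2μt, so t = d/(2μ) = 0.482708 / (2 × 0.005) = 48.27 Myr.

48.27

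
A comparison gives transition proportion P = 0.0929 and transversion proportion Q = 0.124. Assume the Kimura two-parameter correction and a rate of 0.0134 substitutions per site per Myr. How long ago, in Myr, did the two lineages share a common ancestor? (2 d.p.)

9.58

Under the Kimura two-parameter model, d = −½ ln(1 − 2P − Q) − ¼ ln(1 − 2Q).
1 − 2P − Q = 0.6902, giving −½ ln(0.6902) = 0.185387.
1 − 2Q = 0.752, giving −¼ ln(0.752) = 0.071255.
d = 0.185387 + 0.071255 = 0.256642.
Under a molecular clock d = 2μt, so t = d/(2μ) = 0.256642 / (2 × 0.0134) = 9.58 Myr.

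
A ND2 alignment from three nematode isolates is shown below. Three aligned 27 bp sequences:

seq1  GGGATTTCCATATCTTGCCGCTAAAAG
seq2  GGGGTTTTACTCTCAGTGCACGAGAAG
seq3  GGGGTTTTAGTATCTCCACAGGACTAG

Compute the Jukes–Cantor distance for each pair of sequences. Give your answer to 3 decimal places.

seq1–seq2: 12/27 sites differ → p ≈ 0.444444, d = −0.75 ln(1 − 0.592592) = 0.673455 ≈ 0.673.
seq1–seq3: 12/27 sites differ → p ≈ 0.444444, d = −0.75 ln(1 − 0.592592) = 0.673455 ≈ 0.673.
seq2–seq3: 9/27 sites differ → p ≈ 0.333333, d = −0.75 ln(1 − 0.444444) = 0.440839 ≈ 0.441.

d(seq1,seq2) = 0.673, d(seq1,seq3) = 0.673, d(seq2,seq3) = 0.441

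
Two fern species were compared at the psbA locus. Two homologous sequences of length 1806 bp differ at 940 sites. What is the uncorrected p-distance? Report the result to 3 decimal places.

p = 940/1806 = 0.520487… ≈ 0.520 (to 3 d.p.).

0.520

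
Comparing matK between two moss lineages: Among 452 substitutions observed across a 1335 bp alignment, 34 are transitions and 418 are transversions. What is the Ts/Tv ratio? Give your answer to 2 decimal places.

R = 34/418 = 0.081339… ≈ 0.08 (to 2 d.p.).

0.08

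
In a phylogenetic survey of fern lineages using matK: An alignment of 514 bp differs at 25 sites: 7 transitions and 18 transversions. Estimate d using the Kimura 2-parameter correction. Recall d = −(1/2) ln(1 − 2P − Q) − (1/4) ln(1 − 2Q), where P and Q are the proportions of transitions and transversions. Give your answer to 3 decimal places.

0.050

P = 7/514 ≈ 0.013619 and Q = 18/514 ≈ 0.035019.
Under the Kimura two-parameter model, d = −½ ln(1 − 2P − Q) − ¼ ln(1 − 2Q).
1 − 2P − Q = 0.937743, giving −½ ln(0.937743) = 0.032140.
1 − 2Q = 0.929962, giving −¼ ln(0.929962) = 0.018153.
d = 0.032140 + 0.018153 = 0.050293.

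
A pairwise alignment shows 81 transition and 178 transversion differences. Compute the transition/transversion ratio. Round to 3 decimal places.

R = 81/178 = 0.455056… ≈ 0.455 (to 3 d.p.).

0.455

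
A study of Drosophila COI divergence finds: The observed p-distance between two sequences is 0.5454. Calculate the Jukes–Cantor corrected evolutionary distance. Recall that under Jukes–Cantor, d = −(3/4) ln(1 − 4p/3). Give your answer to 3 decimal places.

0.974

d = −(3/4) ln(1 − 4p/3) = −0.75 ln(1 − 0.7272) = −0.75 ln(0.2728)
  = −0.75 × (-1.299016) = 0.974262 substitutions/site.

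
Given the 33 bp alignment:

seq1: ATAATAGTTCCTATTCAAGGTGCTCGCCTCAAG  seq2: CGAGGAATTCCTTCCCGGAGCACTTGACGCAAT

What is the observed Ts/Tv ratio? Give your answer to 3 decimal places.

Transitions are A↔G and C↔T; transversions are all other mismatches.
Transitions: 10. Transversions: 7.
R = 10/7 = 1.428571… ≈ 1.429 (to 3 d.p.).

1.429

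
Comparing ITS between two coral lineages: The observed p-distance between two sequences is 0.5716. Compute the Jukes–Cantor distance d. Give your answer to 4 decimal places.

1.0770

d = −(3/4) ln(1 − 4p/3) = −0.75 ln(1 − 0.762133) = −0.75 ln(0.237867)
  = −0.75 × (-1.436044) = 1.077033 substitutions/site.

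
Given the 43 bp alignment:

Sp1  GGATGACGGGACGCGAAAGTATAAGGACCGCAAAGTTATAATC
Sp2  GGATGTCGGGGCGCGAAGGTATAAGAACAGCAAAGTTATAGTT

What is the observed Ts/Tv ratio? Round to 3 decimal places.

2.500

Transitions are A↔G and C↔T; transversions are all other mismatches.
Transitions: 5. Transversions: 2.
R = 5/2 = 2.500.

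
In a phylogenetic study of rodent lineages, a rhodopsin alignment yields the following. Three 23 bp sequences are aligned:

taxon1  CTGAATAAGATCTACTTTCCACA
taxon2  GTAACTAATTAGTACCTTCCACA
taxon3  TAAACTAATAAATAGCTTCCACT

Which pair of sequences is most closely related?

taxon1–taxon2: 8/23 differ, p = 0.348, d = 0.467.
taxon1–taxon3: 10/23 differ, p = 0.435, d = 0.650.
taxon2–taxon3: 6/23 differ, p = 0.261, d = 0.321.
The smallest distance is between taxon2 and taxon3.

taxon2 and taxon3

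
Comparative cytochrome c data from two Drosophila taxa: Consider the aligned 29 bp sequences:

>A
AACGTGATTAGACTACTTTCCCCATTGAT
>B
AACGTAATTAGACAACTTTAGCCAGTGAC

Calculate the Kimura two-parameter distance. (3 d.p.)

Of 29 sites, 2 differences are transitions and 4 are transversions, so P = 2/29 ≈ 0.068966 and Q = 4/29 ≈ 0.137931.
Under the Kimura two-parameter model, d = −½ ln(1 − 2P − Q) − ¼ ln(1 − 2Q).
1 − 2P − Q = 0.724137, giving −½ ln(0.724137) = 0.161387.
1 − 2Q = 0.724138, giving −¼ ln(0.724138) = 0.080693.
d = 0.161387 + 0.080693 = 0.242080.

0.242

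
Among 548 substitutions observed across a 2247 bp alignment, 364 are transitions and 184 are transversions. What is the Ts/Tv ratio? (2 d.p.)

R = 364/184 = 1.978260… ≈ 1.98 (to 2 d.p.).

1.98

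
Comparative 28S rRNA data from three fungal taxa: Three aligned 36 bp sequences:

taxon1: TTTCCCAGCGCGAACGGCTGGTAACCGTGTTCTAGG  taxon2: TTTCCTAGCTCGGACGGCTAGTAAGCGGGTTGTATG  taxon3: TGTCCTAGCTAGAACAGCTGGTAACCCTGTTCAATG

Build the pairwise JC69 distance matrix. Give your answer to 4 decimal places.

taxon1–taxon2: 8/36 sites differ → p ≈ 0.222222, d = −0.75 ln(1 − 0.296296) = 0.263548 ≈ 0.2635.
taxon1–taxon3: 8/36 sites differ → p ≈ 0.222222, d = −0.75 ln(1 − 0.296296) = 0.263548 ≈ 0.2635.
taxon2–taxon3: 10/36 sites differ → p ≈ 0.277778, d = −0.75 ln(1 − 0.370371) = 0.346968 ≈ 0.3470.

d(taxon1,taxon2) = 0.2635, d(taxon1,taxon3) = 0.2635, d(taxon2,taxon3) = 0.3470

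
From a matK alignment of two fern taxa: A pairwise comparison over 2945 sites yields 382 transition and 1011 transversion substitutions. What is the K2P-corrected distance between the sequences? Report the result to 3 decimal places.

P = 382/2945 ≈ 0.129711 and Q = 1011/2945 ≈ 0.343294.
Under the Kimura two-parameter model, d = −½ ln(1 − 2P − Q) − ¼ ln(1 − 2Q).
1 − 2P − Q = 0.397284, giving −½ ln(0.397284) = 0.461552.
1 − 2Q = 0.313412, giving −¼ ln(0.313412) = 0.290059.
d = 0.461552 + 0.290059 = 0.751611.

0.752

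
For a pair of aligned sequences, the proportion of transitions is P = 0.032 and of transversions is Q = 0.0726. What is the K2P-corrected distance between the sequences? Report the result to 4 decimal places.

0.1127

Under the Kimura two-parameter model, d = −½ ln(1 − 2P − Q) − ¼ ln(1 − 2Q).
1 − 2P − Q = 0.8634, giving −½ ln(0.8634) = 0.073439.
1 − 2Q = 0.8548, giving −¼ ln(0.8548) = 0.039222.
d = 0.073439 + 0.039222 = 0.112661.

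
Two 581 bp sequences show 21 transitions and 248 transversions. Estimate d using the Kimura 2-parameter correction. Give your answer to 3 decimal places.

0.826

P = 21/581 ≈ 0.036145 and Q = 248/581 ≈ 0.42685.
Under the Kimura two-parameter model, d = −½ ln(1 − 2P − Q) − ¼ ln(1 − 2Q).
1 − 2P − Q = 0.50086, giving −½ ln(0.50086) = 0.345714.
1 − 2Q = 0.1463, giving −¼ ln(0.1463) = 0.480524.
d = 0.345714 + 0.480524 = 0.826238.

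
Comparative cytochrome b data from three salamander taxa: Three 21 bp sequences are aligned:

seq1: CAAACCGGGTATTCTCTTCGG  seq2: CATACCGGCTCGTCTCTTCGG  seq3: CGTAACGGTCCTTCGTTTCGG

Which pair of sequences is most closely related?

seq1 and seq2

seq1–seq2: 4/21 differ, p = 0.190, d = 0.220.
seq1–seq3: 8/21 differ, p = 0.381, d = 0.532.
seq2–seq3: 7/21 differ, p = 0.333, d = 0.441.
The smallest distance is between seq1 and seq2.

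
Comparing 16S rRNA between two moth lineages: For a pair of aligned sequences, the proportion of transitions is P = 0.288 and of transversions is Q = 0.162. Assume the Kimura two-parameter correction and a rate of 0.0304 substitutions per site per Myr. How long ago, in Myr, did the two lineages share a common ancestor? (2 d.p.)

12.62

Under the Kimura two-parameter model, d = −½ ln(1 − 2P − Q) − ¼ ln(1 − 2Q).
1 − 2P − Q = 0.262, giving −½ ln(0.262) = 0.669705.
1 − 2Q = 0.676, giving −¼ ln(0.676) = 0.097891.
d = 0.669705 + 0.097891 = 0.767596.
Under a molecular clock d = 2μt, so t = d/(2μ) = 0.767596 / (2 × 0.0304) = 12.62 Myr.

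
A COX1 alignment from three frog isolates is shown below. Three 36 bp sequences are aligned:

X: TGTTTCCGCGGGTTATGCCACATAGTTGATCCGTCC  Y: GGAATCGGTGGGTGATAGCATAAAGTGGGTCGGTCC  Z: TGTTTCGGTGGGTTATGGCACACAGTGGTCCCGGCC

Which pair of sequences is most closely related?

X and Z

X–Y: 13/36 differ, p = 0.361, d = 0.493.
X–Z: 8/36 differ, p = 0.222, d = 0.264.
Y–Z: 11/36 differ, p = 0.306, d = 0.392.
The smallest distance is between X and Z.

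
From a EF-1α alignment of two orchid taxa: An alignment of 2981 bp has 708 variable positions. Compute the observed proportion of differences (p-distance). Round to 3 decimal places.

0.238

p = 708/2981 = 0.237504… ≈ 0.238 (to 3 d.p.).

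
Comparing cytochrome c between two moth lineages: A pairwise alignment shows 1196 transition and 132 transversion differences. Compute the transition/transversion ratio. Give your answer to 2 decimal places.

9.06

R = 1196/132 = 9.060606… ≈ 9.06 (to 2 d.p.).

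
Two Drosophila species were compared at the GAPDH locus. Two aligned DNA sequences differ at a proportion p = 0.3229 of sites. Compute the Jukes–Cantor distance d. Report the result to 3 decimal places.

d = −(3/4) ln(1 − 4p/3) = −0.75 ln(1 − 0.430533) = −0.75 ln(0.569467)
  = −0.75 × (-0.563054) = 0.422291 substitutions/site.

0.422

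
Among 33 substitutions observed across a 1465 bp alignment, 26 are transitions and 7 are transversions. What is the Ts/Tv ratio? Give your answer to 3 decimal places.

3.714

R = 26/7 = 3.714285… ≈ 3.714 (to 3 d.p.).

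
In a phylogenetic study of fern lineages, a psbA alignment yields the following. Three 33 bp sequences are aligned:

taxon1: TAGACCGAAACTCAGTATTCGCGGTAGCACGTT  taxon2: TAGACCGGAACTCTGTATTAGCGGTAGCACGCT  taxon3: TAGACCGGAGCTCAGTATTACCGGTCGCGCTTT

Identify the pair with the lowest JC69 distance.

taxon1–taxon2: 4/33 differ, p = 0.121, d = 0.132.
taxon1–taxon3: 7/33 differ, p = 0.212, d = 0.249.
taxon2–taxon3: 7/33 differ, p = 0.212, d = 0.249.
The smallest distance is between taxon1 and taxon2.

taxon1 and taxon2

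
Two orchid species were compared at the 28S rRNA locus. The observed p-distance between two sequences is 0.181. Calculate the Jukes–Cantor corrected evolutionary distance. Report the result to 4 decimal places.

d = −(3/4) ln(1 − 4p/3) = −0.75 ln(1 − 0.241333) = −0.75 ln(0.758667)
  = −0.75 × (-0.276192) = 0.207144 substitutions/site.

0.2071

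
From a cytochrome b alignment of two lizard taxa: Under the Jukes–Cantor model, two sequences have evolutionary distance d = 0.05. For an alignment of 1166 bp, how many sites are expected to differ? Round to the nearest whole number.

Invert JC69: p = (3/4)(1 − e^(−4d/3)) = 0.75 × (1 − e^(-0.066667)) = 0.75 × (1 − 0.935507) = 0.048370.
Expected differing sites = pL ≈ 0.048370 × 1166 = 56.39942 ≈ 56.

56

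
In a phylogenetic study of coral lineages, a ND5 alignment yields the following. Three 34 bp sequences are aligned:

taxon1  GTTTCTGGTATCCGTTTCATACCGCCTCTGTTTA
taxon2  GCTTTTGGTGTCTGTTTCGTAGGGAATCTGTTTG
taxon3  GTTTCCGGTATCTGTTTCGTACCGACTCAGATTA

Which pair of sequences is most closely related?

taxon1 and taxon3

taxon1–taxon2: 10/34 differ, p = 0.294, d = 0.373.
taxon1–taxon3: 6/34 differ, p = 0.176, d = 0.201.
taxon2–taxon3: 10/34 differ, p = 0.294, d = 0.373.
The smallest distance is between taxon1 and taxon3.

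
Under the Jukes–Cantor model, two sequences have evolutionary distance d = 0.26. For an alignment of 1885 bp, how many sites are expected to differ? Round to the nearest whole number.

414

Invert JC69: p = (3/4)(1 − e^(−4d/3)) = 0.75 × (1 − e^(-0.346667)) = 0.75 × (1 − 0.707041) = 0.219719.
Expected differing sites = pL ≈ 0.219719 × 1885 = 414.170315 ≈ 414.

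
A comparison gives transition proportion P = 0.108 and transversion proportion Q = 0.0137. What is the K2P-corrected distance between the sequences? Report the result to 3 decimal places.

Under the Kimura two-parameter model, d = −½ ln(1 − 2P − Q) − ¼ ln(1 − 2Q).
1 − 2P − Q = 0.7703, giving −½ ln(0.7703) = 0.130488.
1 − 2Q = 0.9726, giving −¼ ln(0.9726) = 0.006946.
d = 0.130488 + 0.006946 = 0.137434.

0.137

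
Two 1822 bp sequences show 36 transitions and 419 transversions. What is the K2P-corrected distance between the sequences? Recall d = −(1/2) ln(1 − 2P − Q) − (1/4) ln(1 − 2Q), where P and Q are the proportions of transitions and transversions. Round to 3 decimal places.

0.311

P = 36/1822 ≈ 0.019759 and Q = 419/1822 ≈ 0.229967.
Under the Kimura two-parameter model, d = −½ ln(1 − 2P − Q) − ¼ ln(1 − 2Q).
1 − 2P − Q = 0.730515, giving −½ ln(0.730515) = 0.157003.
1 − 2Q = 0.540066, giving −¼ ln(0.540066) = 0.154016.
d = 0.157003 + 0.154016 = 0.311019.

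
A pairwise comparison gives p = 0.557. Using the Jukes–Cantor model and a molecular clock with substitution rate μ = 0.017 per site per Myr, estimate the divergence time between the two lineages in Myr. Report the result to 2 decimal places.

d = −(3/4) ln(1 − 4p/3) = −0.75 ln(1 − 0.742667) = −0.75 ln(0.257333)
  = −0.75 × (-1.357384) = 1.018038 substitutions/site.
Under a molecular clock d = 2μt, so t = d/(2μ) = 1.018038 / (2 × 0.017) = 29.94 Myr.

29.94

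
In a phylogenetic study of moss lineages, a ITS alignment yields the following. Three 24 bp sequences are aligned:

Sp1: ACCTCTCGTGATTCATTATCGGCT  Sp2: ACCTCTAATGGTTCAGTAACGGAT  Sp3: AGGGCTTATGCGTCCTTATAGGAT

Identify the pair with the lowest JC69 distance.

Sp1 and Sp2

Sp1–Sp2: 6/24 differ, p = 0.250, d = 0.304.
Sp1–Sp3: 10/24 differ, p = 0.417, d = 0.608.
Sp2–Sp3: 10/24 differ, p = 0.417, d = 0.608.
The smallest distance is between Sp1 and Sp2.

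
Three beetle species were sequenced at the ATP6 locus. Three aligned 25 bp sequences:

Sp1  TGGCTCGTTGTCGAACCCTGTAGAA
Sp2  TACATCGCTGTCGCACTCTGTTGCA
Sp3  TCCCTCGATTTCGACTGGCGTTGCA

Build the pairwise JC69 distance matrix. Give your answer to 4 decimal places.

d(Sp1,Sp2) = 0.4172, d(Sp1,Sp3) = 0.6626, d(Sp2,Sp3) = 0.5716

Sp1–Sp2: 8/25 sites differ → p = 0.32, d = −0.75 ln(1 − 0.426667) = 0.417216 ≈ 0.4172.
Sp1–Sp3: 11/25 sites differ → p = 0.44, d = −0.75 ln(1 − 0.586667) = 0.662626 ≈ 0.6626.
Sp2–Sp3: 10/25 sites differ → p = 0.4, d = −0.75 ln(1 − 0.533333) = 0.571605 ≈ 0.5716.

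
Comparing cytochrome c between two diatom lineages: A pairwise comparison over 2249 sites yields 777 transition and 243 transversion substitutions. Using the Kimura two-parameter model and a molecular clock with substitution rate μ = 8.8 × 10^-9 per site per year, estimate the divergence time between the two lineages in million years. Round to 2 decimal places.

49.04

P = 777/2249 ≈ 0.345487 and Q = 243/2249 ≈ 0.108048.
Under the Kimura two-parameter model, d = −½ ln(1 − 2P − Q) − ¼ ln(1 − 2Q).
1 − 2P − Q = 0.200978, giving −½ ln(0.200978) = 0.802280.
1 − 2Q = 0.783904, giving −¼ ln(0.783904) = 0.060867.
d = 0.802280 + 0.060867 = 0.863147.
Under a molecular clock d = 2μt, so t = d/(2μ) = 0.863147 / (2 × 8.8 × 10^-9) = 49.04 million years.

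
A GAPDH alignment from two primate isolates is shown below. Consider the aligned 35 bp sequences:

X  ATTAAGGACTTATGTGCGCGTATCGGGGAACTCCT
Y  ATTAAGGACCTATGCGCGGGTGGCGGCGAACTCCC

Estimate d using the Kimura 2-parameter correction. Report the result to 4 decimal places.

Of 35 sites, 4 differences are transitions and 3 are transversions, so P = 4/35 ≈ 0.114286 and Q = 3/35 ≈ 0.085714.
Under the Kimura two-parameter model, d = −½ ln(1 − 2P − Q) − ¼ ln(1 − 2Q).
1 − 2P − Q = 0.685714, giving −½ ln(0.685714) = 0.188647.
1 − 2Q = 0.828572, giving −¼ ln(0.828572) = 0.047013.
d = 0.188647 + 0.047013 = 0.235660.

0.2357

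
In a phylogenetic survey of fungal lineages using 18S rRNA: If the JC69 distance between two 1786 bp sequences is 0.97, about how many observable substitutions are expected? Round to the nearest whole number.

972

Invert JC69: p = (3/4)(1 − e^(−4d/3)) = 0.75 × (1 − e^(-1.293333)) = 0.75 × (1 − 0.274355) = 0.544234.
Expected differing sites = pL ≈ 0.544234 × 1786 = 972.001924 ≈ 972.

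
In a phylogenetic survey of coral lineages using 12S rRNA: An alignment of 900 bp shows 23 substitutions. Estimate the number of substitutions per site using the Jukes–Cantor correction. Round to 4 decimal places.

0.0260

p = 23/900 ≈ 0.025556.
d = −(3/4) ln(1 − 4p/3) = −0.75 ln(1 − 0.034075) = −0.75 ln(0.965925)
  = −0.75 × (-0.034669) = 0.026002 substitutions/site.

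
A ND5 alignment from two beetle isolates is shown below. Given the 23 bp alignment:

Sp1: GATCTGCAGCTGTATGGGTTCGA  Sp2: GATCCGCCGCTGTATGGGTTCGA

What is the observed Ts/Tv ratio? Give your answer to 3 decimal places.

Transitions are A↔G and C↔T; transversions are all other mismatches.
Transitions: 1. Transversions: 1.
R = 1/1 = 1.000.

1.000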